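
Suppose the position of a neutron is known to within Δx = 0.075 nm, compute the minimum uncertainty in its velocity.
419.748 m/s

Using the Heisenberg uncertainty principle and Δp = mΔv:
ΔxΔp ≥ ℏ/2
Δx(mΔv) ≥ ℏ/2

The minimum uncertainty in velocity is:
Δv_min = ℏ/(2mΔx)
Δv_min = (1.055e-34 J·s) / (2 × 1.675e-27 kg × 7.500e-11 m)
Δv_min = 4.197e+02 m/s = 419.748 m/s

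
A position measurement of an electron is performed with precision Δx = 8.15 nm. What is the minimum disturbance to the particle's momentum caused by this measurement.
6.470 × 10^-27 kg·m/s

The uncertainty principle implies that measuring position disturbs momentum:
ΔxΔp ≥ ℏ/2

When we measure position with precision Δx, we necessarily introduce a momentum uncertainty:
Δp ≥ ℏ/(2Δx)
Δp_min = (1.055e-34 J·s) / (2 × 8.150e-09 m)
Δp_min = 6.470e-27 kg·m/s

The more precisely we measure position, the greater the momentum disturbance.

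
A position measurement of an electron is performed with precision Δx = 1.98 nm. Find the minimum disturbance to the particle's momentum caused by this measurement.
2.663 × 10^-26 kg·m/s

The uncertainty principle implies that measuring position disturbs momentum:
ΔxΔp ≥ ℏ/2

When we measure position with precision Δx, we necessarily introduce a momentum uncertainty:
Δp ≥ ℏ/(2Δx)
Δp_min = (1.055e-34 J·s) / (2 × 1.980e-09 m)
Δp_min = 2.663e-26 kg·m/s

The more precisely we measure position, the greater the momentum disturbance.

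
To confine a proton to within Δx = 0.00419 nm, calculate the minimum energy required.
295.479 meV

Localizing a particle requires giving it sufficient momentum uncertainty:

1. From uncertainty principle: Δp ≥ ℏ/(2Δx)
   Δp_min = (1.055e-34 J·s) / (2 × 4.190e-12 m)
   Δp_min = 1.258e-23 kg·m/s

2. This momentum uncertainty corresponds to kinetic energy:
   KE ≈ (Δp)²/(2m) = (1.258e-23)²/(2 × 1.673e-27 kg)
   KE = 4.734e-20 J = 295.479 meV

Tighter localization requires more energy.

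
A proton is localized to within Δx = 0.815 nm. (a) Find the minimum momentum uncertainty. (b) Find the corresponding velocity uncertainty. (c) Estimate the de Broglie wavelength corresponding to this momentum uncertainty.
(a) Δp_min = 6.470 × 10^-26 kg·m/s
(b) Δv_min = 38.680 m/s
(c) λ_dB = 10.242 nm

Step-by-step:

(a) From the uncertainty principle:
Δp_min = ℏ/(2Δx) = (1.055e-34 J·s)/(2 × 8.150e-10 m) = 6.470e-26 kg·m/s

(b) The velocity uncertainty:
Δv = Δp/m = (6.470e-26 kg·m/s)/(1.673e-27 kg) = 3.868e+01 m/s = 38.680 m/s

(c) The de Broglie wavelength for this momentum:
λ = h/p = (6.626e-34 J·s)/(6.470e-26 kg·m/s) = 1.024e-08 m = 10.242 nm

Note: The de Broglie wavelength is comparable to the localization size, as expected from wave-particle duality.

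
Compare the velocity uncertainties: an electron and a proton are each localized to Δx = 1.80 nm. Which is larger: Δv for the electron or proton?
The electron has the larger minimum velocity uncertainty, by a ratio of 1836.2.

For both particles, Δp_min = ℏ/(2Δx) = 2.929e-26 kg·m/s (same for both).

The velocity uncertainty is Δv = Δp/m:
- electron: Δv = 2.929e-26 / 9.109e-31 = 3.216e+04 m/s = 32.158 km/s
- proton: Δv = 2.929e-26 / 1.673e-27 = 1.751e+01 m/s = 17.514 m/s

Ratio: 3.216e+04 / 1.751e+01 = 1836.2

The lighter particle has larger velocity uncertainty because Δv ∝ 1/m.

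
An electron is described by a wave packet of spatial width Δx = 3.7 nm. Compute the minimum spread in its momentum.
1.425 × 10^-26 kg·m/s

For a wave packet, the spatial width Δx and momentum spread Δp are related by the uncertainty principle:
ΔxΔp ≥ ℏ/2

The minimum momentum spread is:
Δp_min = ℏ/(2Δx)
Δp_min = (1.055e-34 J·s) / (2 × 3.700e-09 m)
Δp_min = 1.425e-26 kg·m/s

A wave packet cannot have both a well-defined position and well-defined momentum.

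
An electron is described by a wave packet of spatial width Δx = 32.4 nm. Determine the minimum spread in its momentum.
1.627 × 10^-27 kg·m/s

For a wave packet, the spatial width Δx and momentum spread Δp are related by the uncertainty principle:
ΔxΔp ≥ ℏ/2

The minimum momentum spread is:
Δp_min = ℏ/(2Δx)
Δp_min = (1.055e-34 J·s) / (2 × 3.240e-08 m)
Δp_min = 1.627e-27 kg·m/s

A wave packet cannot have both a well-defined position and well-defined momentum.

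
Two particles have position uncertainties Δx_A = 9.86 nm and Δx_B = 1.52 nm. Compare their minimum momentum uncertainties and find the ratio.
Particle B has the larger minimum momentum uncertainty, by a factor of 6.49.

For each particle, the minimum momentum uncertainty is Δp_min = ℏ/(2Δx):

Particle A: Δp_A = ℏ/(2×9.860e-09 m) = 5.348e-27 kg·m/s
Particle B: Δp_B = ℏ/(2×1.520e-09 m) = 3.469e-26 kg·m/s

Ratio: Δp_B/Δp_A = 6.49

Since Δp_min ∝ 1/Δx, the particle with smaller position uncertainty (B) has larger momentum uncertainty.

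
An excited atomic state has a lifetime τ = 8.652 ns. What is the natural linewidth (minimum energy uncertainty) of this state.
38.038 neV

Using the energy-time uncertainty principle:
ΔEΔt ≥ ℏ/2

The lifetime τ represents the time uncertainty Δt.
The natural linewidth (minimum energy uncertainty) is:

ΔE = ℏ/(2τ)
ΔE = (1.055e-34 J·s) / (2 × 8.652e-09 s)
ΔE = 6.094e-27 J = 38.038 neV

This natural linewidth limits the precision of spectroscopic measurements.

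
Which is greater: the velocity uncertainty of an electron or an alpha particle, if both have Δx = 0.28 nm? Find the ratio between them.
The electron has the larger minimum velocity uncertainty, by a ratio of 7294.3.

For both particles, Δp_min = ℏ/(2Δx) = 1.883e-25 kg·m/s (same for both).

The velocity uncertainty is Δv = Δp/m:
- electron: Δv = 1.883e-25 / 9.109e-31 = 2.067e+05 m/s = 206.728 km/s
- alpha particle: Δv = 1.883e-25 / 6.645e-27 = 2.834e+01 m/s = 28.341 m/s

Ratio: 2.067e+05 / 2.834e+01 = 7294.3

The lighter particle has larger velocity uncertainty because Δv ∝ 1/m.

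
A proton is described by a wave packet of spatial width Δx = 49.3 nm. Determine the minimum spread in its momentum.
1.070 × 10^-27 kg·m/s

For a wave packet, the spatial width Δx and momentum spread Δp are related by the uncertainty principle:
ΔxΔp ≥ ℏ/2

The minimum momentum spread is:
Δp_min = ℏ/(2Δx)
Δp_min = (1.055e-34 J·s) / (2 × 4.930e-08 m)
Δp_min = 1.070e-27 kg·m/s

A wave packet cannot have both a well-defined position and well-defined momentum.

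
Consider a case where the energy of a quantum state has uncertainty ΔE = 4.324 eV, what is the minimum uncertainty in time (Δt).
76.111 as

Using the energy-time uncertainty principle:
ΔEΔt ≥ ℏ/2

The minimum uncertainty in time is:
Δt_min = ℏ/(2ΔE)
Δt_min = (1.055e-34 J·s) / (2 × 6.928e-19 J)
Δt_min = 7.611e-17 s = 76.111 as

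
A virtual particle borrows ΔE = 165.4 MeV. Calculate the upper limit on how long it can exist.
1.990 ys

Using the energy-time uncertainty principle:
ΔEΔt ≥ ℏ/2

For a virtual particle borrowing energy ΔE, the maximum lifetime is:
Δt_max = ℏ/(2ΔE)

Converting energy:
ΔE = 165.4 MeV = 2.650e-11 J

Δt_max = (1.055e-34 J·s) / (2 × 2.650e-11 J)
Δt_max = 1.990e-24 s = 1.990 ys

Virtual particles with higher borrowed energy exist for shorter times.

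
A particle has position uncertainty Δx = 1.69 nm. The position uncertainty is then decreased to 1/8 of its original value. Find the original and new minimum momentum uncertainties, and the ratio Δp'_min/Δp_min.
Original Δp_min = 3.120 × 10^-26 kg·m/s; new Δp'_min = 2.496 × 10^-25 kg·m/s; ratio Δp'_min/Δp_min = 8.

From the uncertainty principle ΔxΔp ≥ ℏ/2, the minimum momentum uncertainty is Δp_min = ℏ/(2Δx).

Original (Δx = 1.69 nm = 1.690e-09 m):
Δp_min = (1.055e-34 J·s)/(2 × 1.690e-09 m) = 3.120e-26 kg·m/s

When Δx → (1/8)Δx:
Δp'_min = ℏ/(2 × (1/8)Δx) = 8 × ℏ/(2Δx) = 8 × Δp_min
Δp'_min = 8 × 3.120e-26 kg·m/s = 2.496e-25 kg·m/s

Since Δp_min ∝ 1/Δx, when Δx is decreased to 1/8 of its original value, Δp_min increases to 8 times its original value.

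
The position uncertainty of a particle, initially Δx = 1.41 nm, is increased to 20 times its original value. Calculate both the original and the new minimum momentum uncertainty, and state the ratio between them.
Original Δp_min = 3.740 × 10^-26 kg·m/s; new Δp'_min = 1.870 × 10^-27 kg·m/s; ratio Δp'_min/Δp_min = 1/20.

From the uncertainty principle ΔxΔp ≥ ℏ/2, the minimum momentum uncertainty is Δp_min = ℏ/(2Δx).

Original (Δx = 1.41 nm = 1.410e-09 m):
Δp_min = (1.055e-34 J·s)/(2 × 1.410e-09 m) = 3.740e-26 kg·m/s

When Δx → 20Δx:
Δp'_min = ℏ/(2 × 20Δx) = (1/20) × ℏ/(2Δx) = (1/20) × Δp_min
Δp'_min = 1/20 × 3.740e-26 kg·m/s = 1.870e-27 kg·m/s

Since Δp_min ∝ 1/Δx, when Δx is increased to 20 times its original value, Δp_min decreases to 1/20 of its original value.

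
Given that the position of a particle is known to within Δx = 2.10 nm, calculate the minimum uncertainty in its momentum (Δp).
2.511 × 10^-26 kg·m/s

Using the Heisenberg uncertainty principle:
ΔxΔp ≥ ℏ/2

The minimum uncertainty in momentum is:
Δp_min = ℏ/(2Δx)
Δp_min = (1.055e-34 J·s) / (2 × 2.100e-09 m)
Δp_min = 2.511e-26 kg·m/s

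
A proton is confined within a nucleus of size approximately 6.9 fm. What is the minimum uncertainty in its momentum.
7.642 × 10^-21 kg·m/s

Using the Heisenberg uncertainty principle:
ΔxΔp ≥ ℏ/2

With Δx ≈ L = 6.900e-15 m (the confinement size):
Δp_min = ℏ/(2Δx)
Δp_min = (1.055e-34 J·s) / (2 × 6.900e-15 m)
Δp_min = 7.642e-21 kg·m/s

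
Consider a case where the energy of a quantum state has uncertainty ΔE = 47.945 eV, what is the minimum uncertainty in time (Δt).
6.864 as

Using the energy-time uncertainty principle:
ΔEΔt ≥ ℏ/2

The minimum uncertainty in time is:
Δt_min = ℏ/(2ΔE)
Δt_min = (1.055e-34 J·s) / (2 × 7.682e-18 J)
Δt_min = 6.864e-18 s = 6.864 as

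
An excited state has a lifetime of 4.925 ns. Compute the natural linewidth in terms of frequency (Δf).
16.158 MHz

Using the energy-time uncertainty principle and E = hf:
ΔEΔt ≥ ℏ/2
hΔf·Δt ≥ ℏ/2

The minimum frequency uncertainty is:
Δf = ℏ/(2hτ) = 1/(4πτ)
Δf = 1/(4π × 4.925e-09 s)
Δf = 1.616e+07 Hz = 16.158 MHz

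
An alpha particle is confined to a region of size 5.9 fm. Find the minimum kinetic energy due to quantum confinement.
37.512 keV

Using the uncertainty principle:

1. Position uncertainty: Δx ≈ 5.900e-15 m
2. Minimum momentum uncertainty: Δp = ℏ/(2Δx) = 8.937e-21 kg·m/s
3. Minimum kinetic energy:
   KE = (Δp)²/(2m) = (8.937e-21)²/(2 × 6.645e-27 kg)
   KE = 6.010e-15 J = 37.512 keV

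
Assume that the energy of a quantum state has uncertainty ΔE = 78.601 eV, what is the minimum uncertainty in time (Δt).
4.187 as

Using the energy-time uncertainty principle:
ΔEΔt ≥ ℏ/2

The minimum uncertainty in time is:
Δt_min = ℏ/(2ΔE)
Δt_min = (1.055e-34 J·s) / (2 × 1.259e-17 J)
Δt_min = 4.187e-18 s = 4.187 as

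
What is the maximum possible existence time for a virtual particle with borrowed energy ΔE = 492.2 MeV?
6.686 × 10^-25 s

Using the energy-time uncertainty principle:
ΔEΔt ≥ ℏ/2

For a virtual particle borrowing energy ΔE, the maximum lifetime is:
Δt_max = ℏ/(2ΔE)

Converting energy:
ΔE = 492.2 MeV = 7.886e-11 J

Δt_max = (1.055e-34 J·s) / (2 × 7.886e-11 J)
Δt_max = 6.686e-25 s = 6.686 × 10^-25 s

Virtual particles with higher borrowed energy exist for shorter times.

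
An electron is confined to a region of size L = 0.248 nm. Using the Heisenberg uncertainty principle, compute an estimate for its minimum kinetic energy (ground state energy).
154.867 meV

Using the uncertainty principle to estimate ground state energy:

1. The position uncertainty is approximately the confinement size:
   Δx ≈ L = 2.480e-10 m

2. From ΔxΔp ≥ ℏ/2, the minimum momentum uncertainty is:
   Δp ≈ ℏ/(2L) = 2.126e-25 kg·m/s

3. The kinetic energy is approximately:
   KE ≈ (Δp)²/(2m) = (2.126e-25)²/(2 × 9.109e-31 kg)
   KE ≈ 2.481e-20 J = 154.867 meV

This is an order-of-magnitude estimate of the ground state energy.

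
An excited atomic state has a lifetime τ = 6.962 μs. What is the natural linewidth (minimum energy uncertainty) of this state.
47.272 peV

Using the energy-time uncertainty principle:
ΔEΔt ≥ ℏ/2

The lifetime τ represents the time uncertainty Δt.
The natural linewidth (minimum energy uncertainty) is:

ΔE = ℏ/(2τ)
ΔE = (1.055e-34 J·s) / (2 × 6.962e-06 s)
ΔE = 7.574e-30 J = 47.272 peV

This natural linewidth limits the precision of spectroscopic measurements.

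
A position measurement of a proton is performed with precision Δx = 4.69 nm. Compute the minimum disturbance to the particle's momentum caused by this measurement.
1.124 × 10^-26 kg·m/s

The uncertainty principle implies that measuring position disturbs momentum:
ΔxΔp ≥ ℏ/2

When we measure position with precision Δx, we necessarily introduce a momentum uncertainty:
Δp ≥ ℏ/(2Δx)
Δp_min = (1.055e-34 J·s) / (2 × 4.690e-09 m)
Δp_min = 1.124e-26 kg·m/s

The more precisely we measure position, the greater the momentum disturbance.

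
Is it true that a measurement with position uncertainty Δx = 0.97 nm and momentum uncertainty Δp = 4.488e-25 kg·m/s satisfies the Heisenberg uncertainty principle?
Yes, it satisfies the uncertainty principle.

Calculate the product ΔxΔp:
ΔxΔp = (9.700e-10 m) × (4.488e-25 kg·m/s)
ΔxΔp = 4.353e-34 J·s

Compare to the minimum allowed value ℏ/2:
ℏ/2 = 5.273e-35 J·s

Since ΔxΔp = 4.353e-34 J·s ≥ 5.273e-35 J·s = ℏ/2,
the measurement satisfies the uncertainty principle.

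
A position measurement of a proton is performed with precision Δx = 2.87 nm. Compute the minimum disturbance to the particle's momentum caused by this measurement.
1.837 × 10^-26 kg·m/s

The uncertainty principle implies that measuring position disturbs momentum:
ΔxΔp ≥ ℏ/2

When we measure position with precision Δx, we necessarily introduce a momentum uncertainty:
Δp ≥ ℏ/(2Δx)
Δp_min = (1.055e-34 J·s) / (2 × 2.870e-09 m)
Δp_min = 1.837e-26 kg·m/s

The more precisely we measure position, the greater the momentum disturbance.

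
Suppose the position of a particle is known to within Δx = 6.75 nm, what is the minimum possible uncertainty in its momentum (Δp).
7.812 × 10^-27 kg·m/s

Using the Heisenberg uncertainty principle:
ΔxΔp ≥ ℏ/2

The minimum uncertainty in momentum is:
Δp_min = ℏ/(2Δx)
Δp_min = (1.055e-34 J·s) / (2 × 6.750e-09 m)
Δp_min = 7.812e-27 kg·m/s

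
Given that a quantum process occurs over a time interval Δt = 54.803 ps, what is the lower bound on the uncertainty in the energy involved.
6.005 μeV

Using the energy-time uncertainty principle:
ΔEΔt ≥ ℏ/2

The minimum uncertainty in energy is:
ΔE_min = ℏ/(2Δt)
ΔE_min = (1.055e-34 J·s) / (2 × 5.480e-11 s)
ΔE_min = 9.621e-25 J = 6.005 μeV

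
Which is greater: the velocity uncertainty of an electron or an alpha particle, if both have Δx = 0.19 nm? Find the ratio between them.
The electron has the larger minimum velocity uncertainty, by a ratio of 7294.3.

For both particles, Δp_min = ℏ/(2Δx) = 2.775e-25 kg·m/s (same for both).

The velocity uncertainty is Δv = Δp/m:
- electron: Δv = 2.775e-25 / 9.109e-31 = 3.047e+05 m/s = 304.652 km/s
- alpha particle: Δv = 2.775e-25 / 6.645e-27 = 4.177e+01 m/s = 41.766 m/s

Ratio: 3.047e+05 / 4.177e+01 = 7294.3

The lighter particle has larger velocity uncertainty because Δv ∝ 1/m.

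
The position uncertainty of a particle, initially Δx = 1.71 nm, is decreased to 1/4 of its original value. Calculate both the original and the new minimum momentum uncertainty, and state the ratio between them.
Original Δp_min = 3.084 × 10^-26 kg·m/s; new Δp'_min = 1.233 × 10^-25 kg·m/s; ratio Δp'_min/Δp_min = 4.

From the uncertainty principle ΔxΔp ≥ ℏ/2, the minimum momentum uncertainty is Δp_min = ℏ/(2Δx).

Original (Δx = 1.71 nm = 1.710e-09 m):
Δp_min = (1.055e-34 J·s)/(2 × 1.710e-09 m) = 3.084e-26 kg·m/s

When Δx → (1/4)Δx:
Δp'_min = ℏ/(2 × (1/4)Δx) = 4 × ℏ/(2Δx) = 4 × Δp_min
Δp'_min = 4 × 3.084e-26 kg·m/s = 1.233e-25 kg·m/s

Since Δp_min ∝ 1/Δx, when Δx is decreased to 1/4 of its original value, Δp_min increases to 4 times its original value.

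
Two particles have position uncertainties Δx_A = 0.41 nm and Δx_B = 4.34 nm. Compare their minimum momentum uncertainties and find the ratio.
Particle A has the larger minimum momentum uncertainty, by a factor of 10.59.

For each particle, the minimum momentum uncertainty is Δp_min = ℏ/(2Δx):

Particle A: Δp_A = ℏ/(2×4.100e-10 m) = 1.286e-25 kg·m/s
Particle B: Δp_B = ℏ/(2×4.340e-09 m) = 1.215e-26 kg·m/s

Ratio: Δp_A/Δp_B = 10.59

Since Δp_min ∝ 1/Δx, the particle with smaller position uncertainty (A) has larger momentum uncertainty.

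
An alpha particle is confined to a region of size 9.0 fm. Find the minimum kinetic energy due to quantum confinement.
16.121 keV

Using the uncertainty principle:

1. Position uncertainty: Δx ≈ 9.000e-15 m
2. Minimum momentum uncertainty: Δp = ℏ/(2Δx) = 5.859e-21 kg·m/s
3. Minimum kinetic energy:
   KE = (Δp)²/(2m) = (5.859e-21)²/(2 × 6.645e-27 kg)
   KE = 2.583e-15 J = 16.121 keV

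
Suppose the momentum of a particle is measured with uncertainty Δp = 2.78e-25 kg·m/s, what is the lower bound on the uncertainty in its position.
189.671 pm

Using the Heisenberg uncertainty principle:
ΔxΔp ≥ ℏ/2

The minimum uncertainty in position is:
Δx_min = ℏ/(2Δp)
Δx_min = (1.055e-34 J·s) / (2 × 2.780e-25 kg·m/s)
Δx_min = 1.897e-10 m = 189.671 pm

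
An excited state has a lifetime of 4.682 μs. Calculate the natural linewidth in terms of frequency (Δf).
16.996 kHz

Using the energy-time uncertainty principle and E = hf:
ΔEΔt ≥ ℏ/2
hΔf·Δt ≥ ℏ/2

The minimum frequency uncertainty is:
Δf = ℏ/(2hτ) = 1/(4πτ)
Δf = 1/(4π × 4.682e-06 s)
Δf = 1.700e+04 Hz = 16.996 kHz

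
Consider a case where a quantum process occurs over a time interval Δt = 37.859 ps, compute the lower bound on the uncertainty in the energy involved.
8.693 μeV

Using the energy-time uncertainty principle:
ΔEΔt ≥ ℏ/2

The minimum uncertainty in energy is:
ΔE_min = ℏ/(2Δt)
ΔE_min = (1.055e-34 J·s) / (2 × 3.786e-11 s)
ΔE_min = 1.393e-24 J = 8.693 μeV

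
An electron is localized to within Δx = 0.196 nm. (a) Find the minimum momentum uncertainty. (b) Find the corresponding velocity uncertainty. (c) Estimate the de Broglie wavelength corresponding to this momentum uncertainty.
(a) Δp_min = 2.690 × 10^-25 kg·m/s
(b) Δv_min = 295.326 km/s
(c) λ_dB = 2.463 nm

Step-by-step:

(a) From the uncertainty principle:
Δp_min = ℏ/(2Δx) = (1.055e-34 J·s)/(2 × 1.960e-10 m) = 2.690e-25 kg·m/s

(b) The velocity uncertainty:
Δv = Δp/m = (2.690e-25 kg·m/s)/(9.109e-31 kg) = 2.953e+05 m/s = 295.326 km/s

(c) The de Broglie wavelength for this momentum:
λ = h/p = (6.626e-34 J·s)/(2.690e-25 kg·m/s) = 2.463e-09 m = 2.463 nm

Note: The de Broglie wavelength is comparable to the localization size, as expected from wave-particle duality.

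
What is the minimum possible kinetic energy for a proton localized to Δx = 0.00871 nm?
68.378 meV

Localizing a particle requires giving it sufficient momentum uncertainty:

1. From uncertainty principle: Δp ≥ ℏ/(2Δx)
   Δp_min = (1.055e-34 J·s) / (2 × 8.710e-12 m)
   Δp_min = 6.054e-24 kg·m/s

2. This momentum uncertainty corresponds to kinetic energy:
   KE ≈ (Δp)²/(2m) = (6.054e-24)²/(2 × 1.673e-27 kg)
   KE = 1.096e-20 J = 68.378 meV

Tighter localization requires more energy.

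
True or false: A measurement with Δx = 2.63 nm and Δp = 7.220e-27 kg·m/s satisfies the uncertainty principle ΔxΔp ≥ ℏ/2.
No, it violates the uncertainty principle (impossible measurement).

Calculate the product ΔxΔp:
ΔxΔp = (2.630e-09 m) × (7.220e-27 kg·m/s)
ΔxΔp = 1.899e-35 J·s

Compare to the minimum allowed value ℏ/2:
ℏ/2 = 5.273e-35 J·s

Since ΔxΔp = 1.899e-35 J·s < 5.273e-35 J·s = ℏ/2,
the measurement violates the uncertainty principle.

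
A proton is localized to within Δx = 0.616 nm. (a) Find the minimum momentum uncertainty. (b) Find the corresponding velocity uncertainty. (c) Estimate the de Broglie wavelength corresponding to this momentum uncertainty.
(a) Δp_min = 8.560 × 10^-26 kg·m/s
(b) Δv_min = 51.176 m/s
(c) λ_dB = 7.741 nm

Step-by-step:

(a) From the uncertainty principle:
Δp_min = ℏ/(2Δx) = (1.055e-34 J·s)/(2 × 6.160e-10 m) = 8.560e-26 kg·m/s

(b) The velocity uncertainty:
Δv = Δp/m = (8.560e-26 kg·m/s)/(1.673e-27 kg) = 5.118e+01 m/s = 51.176 m/s

(c) The de Broglie wavelength for this momentum:
λ = h/p = (6.626e-34 J·s)/(8.560e-26 kg·m/s) = 7.741e-09 m = 7.741 nm

Note: The de Broglie wavelength is comparable to the localization size, as expected from wave-particle duality.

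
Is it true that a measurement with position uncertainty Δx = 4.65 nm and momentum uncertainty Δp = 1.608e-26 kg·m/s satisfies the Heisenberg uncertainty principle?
Yes, it satisfies the uncertainty principle.

Calculate the product ΔxΔp:
ΔxΔp = (4.650e-09 m) × (1.608e-26 kg·m/s)
ΔxΔp = 7.477e-35 J·s

Compare to the minimum allowed value ℏ/2:
ℏ/2 = 5.273e-35 J·s

Since ΔxΔp = 7.477e-35 J·s ≥ 5.273e-35 J·s = ℏ/2,
the measurement satisfies the uncertainty principle.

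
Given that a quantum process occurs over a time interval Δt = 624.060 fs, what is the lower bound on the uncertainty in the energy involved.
527.363 μeV

Using the energy-time uncertainty principle:
ΔEΔt ≥ ℏ/2

The minimum uncertainty in energy is:
ΔE_min = ℏ/(2Δt)
ΔE_min = (1.055e-34 J·s) / (2 × 6.241e-13 s)
ΔE_min = 8.449e-23 J = 527.363 μeV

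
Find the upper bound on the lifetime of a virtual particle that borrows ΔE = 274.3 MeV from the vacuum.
1.200 ys

Using the energy-time uncertainty principle:
ΔEΔt ≥ ℏ/2

For a virtual particle borrowing energy ΔE, the maximum lifetime is:
Δt_max = ℏ/(2ΔE)

Converting energy:
ΔE = 274.3 MeV = 4.395e-11 J

Δt_max = (1.055e-34 J·s) / (2 × 4.395e-11 J)
Δt_max = 1.200e-24 s = 1.200 ys

Virtual particles with higher borrowed energy exist for shorter times.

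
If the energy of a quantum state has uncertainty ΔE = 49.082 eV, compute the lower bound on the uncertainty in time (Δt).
6.705 as

Using the energy-time uncertainty principle:
ΔEΔt ≥ ℏ/2

The minimum uncertainty in time is:
Δt_min = ℏ/(2ΔE)
Δt_min = (1.055e-34 J·s) / (2 × 7.864e-18 J)
Δt_min = 6.705e-18 s = 6.705 as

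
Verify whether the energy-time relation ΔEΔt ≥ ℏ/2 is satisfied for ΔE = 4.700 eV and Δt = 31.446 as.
No, it violates the uncertainty relation.

Calculate the product ΔEΔt:
ΔE = 4.700 eV = 7.530e-19 J
ΔEΔt = (7.530e-19 J) × (3.145e-17 s)
ΔEΔt = 2.368e-35 J·s

Compare to the minimum allowed value ℏ/2:
ℏ/2 = 5.273e-35 J·s

Since ΔEΔt = 2.368e-35 J·s < 5.273e-35 J·s = ℏ/2,
this violates the uncertainty relation.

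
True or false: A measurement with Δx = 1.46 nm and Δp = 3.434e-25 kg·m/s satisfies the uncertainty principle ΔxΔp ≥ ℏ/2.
Yes, it satisfies the uncertainty principle.

Calculate the product ΔxΔp:
ΔxΔp = (1.460e-09 m) × (3.434e-25 kg·m/s)
ΔxΔp = 5.014e-34 J·s

Compare to the minimum allowed value ℏ/2:
ℏ/2 = 5.273e-35 J·s

Since ΔxΔp = 5.014e-34 J·s ≥ 5.273e-35 J·s = ℏ/2,
the measurement satisfies the uncertainty principle.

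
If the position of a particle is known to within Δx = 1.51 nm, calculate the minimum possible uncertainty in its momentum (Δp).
3.492 × 10^-26 kg·m/s

Using the Heisenberg uncertainty principle:
ΔxΔp ≥ ℏ/2

The minimum uncertainty in momentum is:
Δp_min = ℏ/(2Δx)
Δp_min = (1.055e-34 J·s) / (2 × 1.510e-09 m)
Δp_min = 3.492e-26 kg·m/s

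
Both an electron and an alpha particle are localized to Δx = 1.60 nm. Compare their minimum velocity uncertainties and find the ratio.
The electron has the larger minimum velocity uncertainty, by a ratio of 7294.3.

For both particles, Δp_min = ℏ/(2Δx) = 3.296e-26 kg·m/s (same for both).

The velocity uncertainty is Δv = Δp/m:
- electron: Δv = 3.296e-26 / 9.109e-31 = 3.618e+04 m/s = 36.177 km/s
- alpha particle: Δv = 3.296e-26 / 6.645e-27 = 4.960e+00 m/s = 4.960 m/s

Ratio: 3.618e+04 / 4.960e+00 = 7294.3

The lighter particle has larger velocity uncertainty because Δv ∝ 1/m.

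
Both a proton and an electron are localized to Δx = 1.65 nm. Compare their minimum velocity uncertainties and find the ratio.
The electron has the larger minimum velocity uncertainty, by a ratio of 1836.2.

For both particles, Δp_min = ℏ/(2Δx) = 3.196e-26 kg·m/s (same for both).

The velocity uncertainty is Δv = Δp/m:
- proton: Δv = 3.196e-26 / 1.673e-27 = 1.911e+01 m/s = 19.106 m/s
- electron: Δv = 3.196e-26 / 9.109e-31 = 3.508e+04 m/s = 35.081 km/s

Ratio: 3.508e+04 / 1.911e+01 = 1836.2

The lighter particle has larger velocity uncertainty because Δv ∝ 1/m.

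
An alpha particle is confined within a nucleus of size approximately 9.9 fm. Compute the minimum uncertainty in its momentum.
5.326 × 10^-21 kg·m/s

Using the Heisenberg uncertainty principle:
ΔxΔp ≥ ℏ/2

With Δx ≈ L = 9.900e-15 m (the confinement size):
Δp_min = ℏ/(2Δx)
Δp_min = (1.055e-34 J·s) / (2 × 9.900e-15 m)
Δp_min = 5.326e-21 kg·m/s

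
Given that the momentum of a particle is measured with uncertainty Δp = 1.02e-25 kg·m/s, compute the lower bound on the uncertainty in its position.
516.947 pm

Using the Heisenberg uncertainty principle:
ΔxΔp ≥ ℏ/2

The minimum uncertainty in position is:
Δx_min = ℏ/(2Δp)
Δx_min = (1.055e-34 J·s) / (2 × 1.020e-25 kg·m/s)
Δx_min = 5.169e-10 m = 516.947 pm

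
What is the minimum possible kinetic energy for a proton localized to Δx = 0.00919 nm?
61.422 meV

Localizing a particle requires giving it sufficient momentum uncertainty:

1. From uncertainty principle: Δp ≥ ℏ/(2Δx)
   Δp_min = (1.055e-34 J·s) / (2 × 9.190e-12 m)
   Δp_min = 5.738e-24 kg·m/s

2. This momentum uncertainty corresponds to kinetic energy:
   KE ≈ (Δp)²/(2m) = (5.738e-24)²/(2 × 1.673e-27 kg)
   KE = 9.841e-21 J = 61.422 meV

Tighter localization requires more energy.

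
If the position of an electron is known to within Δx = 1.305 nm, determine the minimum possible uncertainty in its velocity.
44.355 km/s

Using the Heisenberg uncertainty principle and Δp = mΔv:
ΔxΔp ≥ ℏ/2
Δx(mΔv) ≥ ℏ/2

The minimum uncertainty in velocity is:
Δv_min = ℏ/(2mΔx)
Δv_min = (1.055e-34 J·s) / (2 × 9.109e-31 kg × 1.305e-09 m)
Δv_min = 4.436e+04 m/s = 44.355 km/s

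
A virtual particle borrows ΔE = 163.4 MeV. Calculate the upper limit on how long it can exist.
2.014 ys

Using the energy-time uncertainty principle:
ΔEΔt ≥ ℏ/2

For a virtual particle borrowing energy ΔE, the maximum lifetime is:
Δt_max = ℏ/(2ΔE)

Converting energy:
ΔE = 163.4 MeV = 2.618e-11 J

Δt_max = (1.055e-34 J·s) / (2 × 2.618e-11 J)
Δt_max = 2.014e-24 s = 2.014 ys

Virtual particles with higher borrowed energy exist for shorter times.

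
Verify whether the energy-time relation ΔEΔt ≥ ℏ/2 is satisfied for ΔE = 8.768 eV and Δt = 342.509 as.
Yes, it satisfies the uncertainty relation.

Calculate the product ΔEΔt:
ΔE = 8.768 eV = 1.405e-18 J
ΔEΔt = (1.405e-18 J) × (3.425e-16 s)
ΔEΔt = 4.812e-34 J·s

Compare to the minimum allowed value ℏ/2:
ℏ/2 = 5.273e-35 J·s

Since ΔEΔt = 4.812e-34 J·s ≥ 5.273e-35 J·s = ℏ/2,
this satisfies the uncertainty relation.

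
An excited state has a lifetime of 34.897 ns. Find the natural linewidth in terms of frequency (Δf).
2.280 MHz

Using the energy-time uncertainty principle and E = hf:
ΔEΔt ≥ ℏ/2
hΔf·Δt ≥ ℏ/2

The minimum frequency uncertainty is:
Δf = ℏ/(2hτ) = 1/(4πτ)
Δf = 1/(4π × 3.490e-08 s)
Δf = 2.280e+06 Hz = 2.280 MHz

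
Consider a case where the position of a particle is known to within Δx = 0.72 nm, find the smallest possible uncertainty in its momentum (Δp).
7.323 × 10^-26 kg·m/s

Using the Heisenberg uncertainty principle:
ΔxΔp ≥ ℏ/2

The minimum uncertainty in momentum is:
Δp_min = ℏ/(2Δx)
Δp_min = (1.055e-34 J·s) / (2 × 7.200e-10 m)
Δp_min = 7.323e-26 kg·m/s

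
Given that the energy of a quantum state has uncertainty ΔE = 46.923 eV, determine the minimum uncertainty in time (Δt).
7.014 as

Using the energy-time uncertainty principle:
ΔEΔt ≥ ℏ/2

The minimum uncertainty in time is:
Δt_min = ℏ/(2ΔE)
Δt_min = (1.055e-34 J·s) / (2 × 7.518e-18 J)
Δt_min = 7.014e-18 s = 7.014 as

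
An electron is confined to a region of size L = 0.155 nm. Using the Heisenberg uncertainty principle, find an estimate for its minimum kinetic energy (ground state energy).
396.460 meV

Using the uncertainty principle to estimate ground state energy:

1. The position uncertainty is approximately the confinement size:
   Δx ≈ L = 1.550e-10 m

2. From ΔxΔp ≥ ℏ/2, the minimum momentum uncertainty is:
   Δp ≈ ℏ/(2L) = 3.402e-25 kg·m/s

3. The kinetic energy is approximately:
   KE ≈ (Δp)²/(2m) = (3.402e-25)²/(2 × 9.109e-31 kg)
   KE ≈ 6.352e-20 J = 396.460 meV

This is an order-of-magnitude estimate of the ground state energy.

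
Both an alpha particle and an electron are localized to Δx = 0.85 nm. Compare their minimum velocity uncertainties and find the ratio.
The electron has the larger minimum velocity uncertainty, by a ratio of 7294.3.

For both particles, Δp_min = ℏ/(2Δx) = 6.203e-26 kg·m/s (same for both).

The velocity uncertainty is Δv = Δp/m:
- alpha particle: Δv = 6.203e-26 / 6.645e-27 = 9.336e+00 m/s = 9.336 m/s
- electron: Δv = 6.203e-26 / 9.109e-31 = 6.810e+04 m/s = 68.099 km/s

Ratio: 6.810e+04 / 9.336e+00 = 7294.3

The lighter particle has larger velocity uncertainty because Δv ∝ 1/m.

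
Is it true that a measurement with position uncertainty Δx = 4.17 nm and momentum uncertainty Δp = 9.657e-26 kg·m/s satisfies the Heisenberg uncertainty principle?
Yes, it satisfies the uncertainty principle.

Calculate the product ΔxΔp:
ΔxΔp = (4.170e-09 m) × (9.657e-26 kg·m/s)
ΔxΔp = 4.027e-34 J·s

Compare to the minimum allowed value ℏ/2:
ℏ/2 = 5.273e-35 J·s

Since ΔxΔp = 4.027e-34 J·s ≥ 5.273e-35 J·s = ℏ/2,
the measurement satisfies the uncertainty principle.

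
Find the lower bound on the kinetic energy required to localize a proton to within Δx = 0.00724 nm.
98.964 meV

Localizing a particle requires giving it sufficient momentum uncertainty:

1. From uncertainty principle: Δp ≥ ℏ/(2Δx)
   Δp_min = (1.055e-34 J·s) / (2 × 7.240e-12 m)
   Δp_min = 7.283e-24 kg·m/s

2. This momentum uncertainty corresponds to kinetic energy:
   KE ≈ (Δp)²/(2m) = (7.283e-24)²/(2 × 1.673e-27 kg)
   KE = 1.586e-20 J = 98.964 meV

Tighter localization requires more energy.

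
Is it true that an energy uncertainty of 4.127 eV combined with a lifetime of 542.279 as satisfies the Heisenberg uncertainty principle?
Yes, it satisfies the uncertainty relation.

Calculate the product ΔEΔt:
ΔE = 4.127 eV = 6.612e-19 J
ΔEΔt = (6.612e-19 J) × (5.423e-16 s)
ΔEΔt = 3.586e-34 J·s

Compare to the minimum allowed value ℏ/2:
ℏ/2 = 5.273e-35 J·s

Since ΔEΔt = 3.586e-34 J·s ≥ 5.273e-35 J·s = ℏ/2,
this satisfies the uncertainty relation.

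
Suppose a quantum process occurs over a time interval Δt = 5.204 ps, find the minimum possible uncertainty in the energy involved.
63.241 μeV

Using the energy-time uncertainty principle:
ΔEΔt ≥ ℏ/2

The minimum uncertainty in energy is:
ΔE_min = ℏ/(2Δt)
ΔE_min = (1.055e-34 J·s) / (2 × 5.204e-12 s)
ΔE_min = 1.013e-23 J = 63.241 μeV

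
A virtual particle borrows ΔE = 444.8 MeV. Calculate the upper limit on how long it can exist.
7.399 × 10^-25 s

Using the energy-time uncertainty principle:
ΔEΔt ≥ ℏ/2

For a virtual particle borrowing energy ΔE, the maximum lifetime is:
Δt_max = ℏ/(2ΔE)

Converting energy:
ΔE = 444.8 MeV = 7.126e-11 J

Δt_max = (1.055e-34 J·s) / (2 × 7.126e-11 J)
Δt_max = 7.399e-25 s = 7.399 × 10^-25 s

Virtual particles with higher borrowed energy exist for shorter times.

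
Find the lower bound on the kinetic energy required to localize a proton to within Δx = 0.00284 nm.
643.158 meV

Localizing a particle requires giving it sufficient momentum uncertainty:

1. From uncertainty principle: Δp ≥ ℏ/(2Δx)
   Δp_min = (1.055e-34 J·s) / (2 × 2.840e-12 m)
   Δp_min = 1.857e-23 kg·m/s

2. This momentum uncertainty corresponds to kinetic energy:
   KE ≈ (Δp)²/(2m) = (1.857e-23)²/(2 × 1.673e-27 kg)
   KE = 1.030e-19 J = 643.158 meV

Tighter localization requires more energy.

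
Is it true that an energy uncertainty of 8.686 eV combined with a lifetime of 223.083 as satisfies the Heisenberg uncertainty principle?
Yes, it satisfies the uncertainty relation.

Calculate the product ΔEΔt:
ΔE = 8.686 eV = 1.392e-18 J
ΔEΔt = (1.392e-18 J) × (2.231e-16 s)
ΔEΔt = 3.105e-34 J·s

Compare to the minimum allowed value ℏ/2:
ℏ/2 = 5.273e-35 J·s

Since ΔEΔt = 3.105e-34 J·s ≥ 5.273e-35 J·s = ℏ/2,
this satisfies the uncertainty relation.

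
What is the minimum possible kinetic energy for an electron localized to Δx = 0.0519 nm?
3.536 eV

Localizing a particle requires giving it sufficient momentum uncertainty:

1. From uncertainty principle: Δp ≥ ℏ/(2Δx)
   Δp_min = (1.055e-34 J·s) / (2 × 5.190e-11 m)
   Δp_min = 1.016e-24 kg·m/s

2. This momentum uncertainty corresponds to kinetic energy:
   KE ≈ (Δp)²/(2m) = (1.016e-24)²/(2 × 9.109e-31 kg)
   KE = 5.666e-19 J = 3.536 eV

Tighter localization requires more energy.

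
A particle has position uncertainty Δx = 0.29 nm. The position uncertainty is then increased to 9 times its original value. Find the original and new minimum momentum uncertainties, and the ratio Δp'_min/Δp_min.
Original Δp_min = 1.818 × 10^-25 kg·m/s; new Δp'_min = 2.020 × 10^-26 kg·m/s; ratio Δp'_min/Δp_min = 1/9.

From the uncertainty principle ΔxΔp ≥ ℏ/2, the minimum momentum uncertainty is Δp_min = ℏ/(2Δx).

Original (Δx = 0.29 nm = 2.900e-10 m):
Δp_min = (1.055e-34 J·s)/(2 × 2.900e-10 m) = 1.818e-25 kg·m/s

When Δx → 9Δx:
Δp'_min = ℏ/(2 × 9Δx) = (1/9) × ℏ/(2Δx) = (1/9) × Δp_min
Δp'_min = 1/9 × 1.818e-25 kg·m/s = 2.020e-26 kg·m/s

Since Δp_min ∝ 1/Δx, when Δx is increased to 9 times its original value, Δp_min decreases to 1/9 of its original value.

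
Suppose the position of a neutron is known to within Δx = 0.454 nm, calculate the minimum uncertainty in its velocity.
69.342 m/s

Using the Heisenberg uncertainty principle and Δp = mΔv:
ΔxΔp ≥ ℏ/2
Δx(mΔv) ≥ ℏ/2

The minimum uncertainty in velocity is:
Δv_min = ℏ/(2mΔx)
Δv_min = (1.055e-34 J·s) / (2 × 1.675e-27 kg × 4.540e-10 m)
Δv_min = 6.934e+01 m/s = 69.342 m/s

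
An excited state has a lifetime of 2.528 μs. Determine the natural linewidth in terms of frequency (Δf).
31.478 kHz

Using the energy-time uncertainty principle and E = hf:
ΔEΔt ≥ ℏ/2
hΔf·Δt ≥ ℏ/2

The minimum frequency uncertainty is:
Δf = ℏ/(2hτ) = 1/(4πτ)
Δf = 1/(4π × 2.528e-06 s)
Δf = 3.148e+04 Hz = 31.478 kHz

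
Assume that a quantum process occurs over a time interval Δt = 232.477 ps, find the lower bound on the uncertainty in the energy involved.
1.416 μeV

Using the energy-time uncertainty principle:
ΔEΔt ≥ ℏ/2

The minimum uncertainty in energy is:
ΔE_min = ℏ/(2Δt)
ΔE_min = (1.055e-34 J·s) / (2 × 2.325e-10 s)
ΔE_min = 2.268e-25 J = 1.416 μeV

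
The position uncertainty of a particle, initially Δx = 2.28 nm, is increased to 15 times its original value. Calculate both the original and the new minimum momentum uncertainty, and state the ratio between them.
Original Δp_min = 2.313 × 10^-26 kg·m/s; new Δp'_min = 1.542 × 10^-27 kg·m/s; ratio Δp'_min/Δp_min = 1/15.

From the uncertainty principle ΔxΔp ≥ ℏ/2, the minimum momentum uncertainty is Δp_min = ℏ/(2Δx).

Original (Δx = 2.28 nm = 2.280e-09 m):
Δp_min = (1.055e-34 J·s)/(2 × 2.280e-09 m) = 2.313e-26 kg·m/s

When Δx → 15Δx:
Δp'_min = ℏ/(2 × 15Δx) = (1/15) × ℏ/(2Δx) = (1/15) × Δp_min
Δp'_min = 1/15 × 2.313e-26 kg·m/s = 1.542e-27 kg·m/s

Since Δp_min ∝ 1/Δx, when Δx is increased to 15 times its original value, Δp_min decreases to 1/15 of its original value.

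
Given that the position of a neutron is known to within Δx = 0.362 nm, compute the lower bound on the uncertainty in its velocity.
86.964 m/s

Using the Heisenberg uncertainty principle and Δp = mΔv:
ΔxΔp ≥ ℏ/2
Δx(mΔv) ≥ ℏ/2

The minimum uncertainty in velocity is:
Δv_min = ℏ/(2mΔx)
Δv_min = (1.055e-34 J·s) / (2 × 1.675e-27 kg × 3.620e-10 m)
Δv_min = 8.696e+01 m/s = 86.964 m/s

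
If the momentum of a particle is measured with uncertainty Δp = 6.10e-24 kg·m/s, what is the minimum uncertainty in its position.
8.644 pm

Using the Heisenberg uncertainty principle:
ΔxΔp ≥ ℏ/2

The minimum uncertainty in position is:
Δx_min = ℏ/(2Δp)
Δx_min = (1.055e-34 J·s) / (2 × 6.100e-24 kg·m/s)
Δx_min = 8.644e-12 m = 8.644 pm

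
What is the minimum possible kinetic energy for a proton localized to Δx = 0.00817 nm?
77.716 meV

Localizing a particle requires giving it sufficient momentum uncertainty:

1. From uncertainty principle: Δp ≥ ℏ/(2Δx)
   Δp_min = (1.055e-34 J·s) / (2 × 8.170e-12 m)
   Δp_min = 6.454e-24 kg·m/s

2. This momentum uncertainty corresponds to kinetic energy:
   KE ≈ (Δp)²/(2m) = (6.454e-24)²/(2 × 1.673e-27 kg)
   KE = 1.245e-20 J = 77.716 meV

Tighter localization requires more energy.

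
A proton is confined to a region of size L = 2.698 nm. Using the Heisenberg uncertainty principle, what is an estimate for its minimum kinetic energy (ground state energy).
712.640 neV

Using the uncertainty principle to estimate ground state energy:

1. The position uncertainty is approximately the confinement size:
   Δx ≈ L = 2.698e-09 m

2. From ΔxΔp ≥ ℏ/2, the minimum momentum uncertainty is:
   Δp ≈ ℏ/(2L) = 1.954e-26 kg·m/s

3. The kinetic energy is approximately:
   KE ≈ (Δp)²/(2m) = (1.954e-26)²/(2 × 1.673e-27 kg)
   KE ≈ 1.142e-25 J = 712.640 neV

This is an order-of-magnitude estimate of the ground state energy.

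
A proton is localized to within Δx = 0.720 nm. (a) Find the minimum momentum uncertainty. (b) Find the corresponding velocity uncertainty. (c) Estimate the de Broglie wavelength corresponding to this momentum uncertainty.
(a) Δp_min = 7.323 × 10^-26 kg·m/s
(b) Δv_min = 43.784 m/s
(c) λ_dB = 9.048 nm

Step-by-step:

(a) From the uncertainty principle:
Δp_min = ℏ/(2Δx) = (1.055e-34 J·s)/(2 × 7.200e-10 m) = 7.323e-26 kg·m/s

(b) The velocity uncertainty:
Δv = Δp/m = (7.323e-26 kg·m/s)/(1.673e-27 kg) = 4.378e+01 m/s = 43.784 m/s

(c) The de Broglie wavelength for this momentum:
λ = h/p = (6.626e-34 J·s)/(7.323e-26 kg·m/s) = 9.048e-09 m = 9.048 nm

Note: The de Broglie wavelength is comparable to the localization size, as expected from wave-particle duality.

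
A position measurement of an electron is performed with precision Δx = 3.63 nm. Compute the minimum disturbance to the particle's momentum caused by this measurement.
1.453 × 10^-26 kg·m/s

The uncertainty principle implies that measuring position disturbs momentum:
ΔxΔp ≥ ℏ/2

When we measure position with precision Δx, we necessarily introduce a momentum uncertainty:
Δp ≥ ℏ/(2Δx)
Δp_min = (1.055e-34 J·s) / (2 × 3.630e-09 m)
Δp_min = 1.453e-26 kg·m/s

The more precisely we measure position, the greater the momentum disturbance.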